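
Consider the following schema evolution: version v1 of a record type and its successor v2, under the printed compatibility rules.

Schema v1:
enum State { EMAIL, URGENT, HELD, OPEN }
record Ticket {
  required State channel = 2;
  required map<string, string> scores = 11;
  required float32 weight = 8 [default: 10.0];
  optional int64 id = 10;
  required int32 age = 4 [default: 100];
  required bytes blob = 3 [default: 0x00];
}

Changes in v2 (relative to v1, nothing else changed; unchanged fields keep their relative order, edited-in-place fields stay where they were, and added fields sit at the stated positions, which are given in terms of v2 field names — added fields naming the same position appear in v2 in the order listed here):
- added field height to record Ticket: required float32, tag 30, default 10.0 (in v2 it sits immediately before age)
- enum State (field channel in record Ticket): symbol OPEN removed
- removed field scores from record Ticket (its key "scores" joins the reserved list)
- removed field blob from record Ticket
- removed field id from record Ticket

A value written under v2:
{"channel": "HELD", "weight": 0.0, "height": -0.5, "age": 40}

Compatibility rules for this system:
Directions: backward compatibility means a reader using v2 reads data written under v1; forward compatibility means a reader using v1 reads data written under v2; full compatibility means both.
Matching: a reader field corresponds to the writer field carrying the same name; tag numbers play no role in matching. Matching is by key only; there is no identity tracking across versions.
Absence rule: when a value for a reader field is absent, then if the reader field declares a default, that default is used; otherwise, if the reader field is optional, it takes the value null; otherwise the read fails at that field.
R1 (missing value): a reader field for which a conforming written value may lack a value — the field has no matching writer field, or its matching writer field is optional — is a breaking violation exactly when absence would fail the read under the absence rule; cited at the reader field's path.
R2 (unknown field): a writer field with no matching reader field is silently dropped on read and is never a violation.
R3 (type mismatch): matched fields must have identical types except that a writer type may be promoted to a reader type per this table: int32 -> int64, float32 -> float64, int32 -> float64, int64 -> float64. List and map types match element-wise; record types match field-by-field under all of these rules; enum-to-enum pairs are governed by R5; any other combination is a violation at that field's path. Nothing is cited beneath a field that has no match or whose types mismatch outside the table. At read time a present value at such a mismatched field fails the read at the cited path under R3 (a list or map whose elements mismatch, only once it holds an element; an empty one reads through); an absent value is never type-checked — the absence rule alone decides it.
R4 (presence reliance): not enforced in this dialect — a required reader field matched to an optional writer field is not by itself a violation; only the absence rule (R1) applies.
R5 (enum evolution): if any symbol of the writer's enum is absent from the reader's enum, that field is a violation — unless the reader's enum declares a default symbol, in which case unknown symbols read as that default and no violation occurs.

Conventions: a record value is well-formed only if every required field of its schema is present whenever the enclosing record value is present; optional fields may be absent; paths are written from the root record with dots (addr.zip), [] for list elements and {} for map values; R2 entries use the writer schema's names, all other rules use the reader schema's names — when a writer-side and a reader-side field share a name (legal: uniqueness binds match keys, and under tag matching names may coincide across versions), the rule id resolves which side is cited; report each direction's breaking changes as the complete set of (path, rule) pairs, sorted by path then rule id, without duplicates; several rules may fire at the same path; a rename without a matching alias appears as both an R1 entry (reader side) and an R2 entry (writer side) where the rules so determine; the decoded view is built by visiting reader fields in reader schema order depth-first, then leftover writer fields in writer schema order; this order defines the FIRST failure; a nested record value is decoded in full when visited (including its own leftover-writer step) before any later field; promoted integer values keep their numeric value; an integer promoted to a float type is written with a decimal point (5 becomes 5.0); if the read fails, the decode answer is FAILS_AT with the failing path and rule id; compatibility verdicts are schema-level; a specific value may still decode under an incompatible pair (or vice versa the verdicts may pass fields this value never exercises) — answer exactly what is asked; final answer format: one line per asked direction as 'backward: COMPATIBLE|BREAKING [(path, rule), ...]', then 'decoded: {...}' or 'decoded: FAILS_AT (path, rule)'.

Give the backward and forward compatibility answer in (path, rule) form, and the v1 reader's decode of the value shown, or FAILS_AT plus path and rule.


each type pair in Ticket: writer, then reader
backward on Ticket — v2 reading data written by v1:
  channel <- channel (State -> State, writer required)
  weight <- weight (float32 -> float32, writer required)
  height: no writer-side match
  age <- age (int32 -> int32, writer required)
  leftover writer field: scores
  leftover writer field: id
  leftover writer field: blob
  violation R5 at channel
  => backward verdict for Ticket: BREAKING, 1 violation(s)
forward on Ticket — v1 reading data written by v2:
  channel <- channel (State -> State, writer required)
  scores: no writer-side match
  weight <- weight (float32 -> float32, writer required)
  id: no writer-side match
  age <- age (int32 -> int32, writer required)
  blob: no writer-side match
  leftover writer field: height
  violation R1 at scores
  => forward verdict for Ticket: BREAKING, 1 violation(s)
decode walk for Ticket under reader schema v1:
  channel := "HELD"
  read fails at scores under R1 (no fill)
  => FAILS_AT (scores, R1)

backward: BREAKING [(channel, R5)]; forward: BREAKING [(scores, R1)]; decoded: FAILS_AT (scores, R1)


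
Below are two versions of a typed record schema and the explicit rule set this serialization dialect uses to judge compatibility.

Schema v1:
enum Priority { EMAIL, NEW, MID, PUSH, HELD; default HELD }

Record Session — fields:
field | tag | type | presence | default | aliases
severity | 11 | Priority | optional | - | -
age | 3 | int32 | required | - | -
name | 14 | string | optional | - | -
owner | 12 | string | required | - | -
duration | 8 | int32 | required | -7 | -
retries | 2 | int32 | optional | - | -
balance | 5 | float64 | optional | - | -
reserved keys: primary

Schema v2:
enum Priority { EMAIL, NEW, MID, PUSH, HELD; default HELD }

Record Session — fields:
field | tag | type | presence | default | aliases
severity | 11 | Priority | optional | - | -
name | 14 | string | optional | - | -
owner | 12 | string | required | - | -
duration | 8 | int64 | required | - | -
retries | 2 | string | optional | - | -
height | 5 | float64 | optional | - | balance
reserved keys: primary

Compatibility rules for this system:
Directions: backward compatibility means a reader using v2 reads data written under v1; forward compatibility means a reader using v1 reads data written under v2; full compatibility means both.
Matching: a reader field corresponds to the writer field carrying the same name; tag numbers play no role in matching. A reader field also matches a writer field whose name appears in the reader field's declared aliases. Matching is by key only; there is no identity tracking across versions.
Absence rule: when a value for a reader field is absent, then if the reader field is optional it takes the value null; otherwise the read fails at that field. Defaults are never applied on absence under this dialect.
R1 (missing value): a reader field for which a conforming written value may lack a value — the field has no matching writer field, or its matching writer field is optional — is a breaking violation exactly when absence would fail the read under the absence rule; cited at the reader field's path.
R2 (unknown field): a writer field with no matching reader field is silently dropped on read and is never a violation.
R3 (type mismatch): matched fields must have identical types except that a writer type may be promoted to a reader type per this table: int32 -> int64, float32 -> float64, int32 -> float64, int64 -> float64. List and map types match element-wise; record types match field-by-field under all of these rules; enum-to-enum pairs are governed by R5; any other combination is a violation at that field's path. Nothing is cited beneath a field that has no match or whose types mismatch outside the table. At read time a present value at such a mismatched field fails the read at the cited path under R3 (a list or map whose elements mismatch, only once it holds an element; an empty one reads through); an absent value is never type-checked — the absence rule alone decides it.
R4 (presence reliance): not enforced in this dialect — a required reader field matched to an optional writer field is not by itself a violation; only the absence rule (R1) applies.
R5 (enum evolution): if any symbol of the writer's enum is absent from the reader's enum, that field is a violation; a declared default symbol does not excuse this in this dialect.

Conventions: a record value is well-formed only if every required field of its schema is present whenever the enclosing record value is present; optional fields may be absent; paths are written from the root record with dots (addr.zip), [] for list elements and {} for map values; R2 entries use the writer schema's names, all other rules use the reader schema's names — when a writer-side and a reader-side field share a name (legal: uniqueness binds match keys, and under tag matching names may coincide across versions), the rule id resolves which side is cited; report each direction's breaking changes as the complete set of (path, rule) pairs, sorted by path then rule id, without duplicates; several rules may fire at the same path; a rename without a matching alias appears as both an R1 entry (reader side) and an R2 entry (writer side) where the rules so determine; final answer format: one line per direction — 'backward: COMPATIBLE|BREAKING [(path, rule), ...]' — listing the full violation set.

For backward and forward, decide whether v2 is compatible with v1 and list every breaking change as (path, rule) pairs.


backward: BREAKING [(retries, R3)]; forward: BREAKING [(age, R1), (duration, R3), (retries, R3)]

in Session below, arrows point writer -> reader
checking backward for Session: reader v2 against writer v1:
  Priority -> Priority, writer optional: severity aligns to severity
  string -> string, writer optional: name aligns to name
  string -> string, writer required: owner aligns to owner
  int32 -> int64, writer required: duration aligns to duration
  int32 -> string, writer optional: retries aligns to retries
  float64 -> float64, writer optional: height aligns to balance
  writer field age has no reader counterpart
  breaking: (retries, R3)
  backward on Session therefore BREAKING (1)
checking forward for Session: reader v1 against writer v2:
  Priority -> Priority, writer optional: severity aligns to severity
  age: no writer-side match
  string -> string, writer optional: name aligns to name
  string -> string, writer required: owner aligns to owner
  int64 -> int32, writer required: duration aligns to duration
  string -> int32, writer optional: retries aligns to retries
  balance: no writer-side match
  writer field height has no reader counterpart
  breaking: (age, R1)
  breaking: (duration, R3)
  breaking: (retries, R3)
  forward on Session therefore BREAKING (3)


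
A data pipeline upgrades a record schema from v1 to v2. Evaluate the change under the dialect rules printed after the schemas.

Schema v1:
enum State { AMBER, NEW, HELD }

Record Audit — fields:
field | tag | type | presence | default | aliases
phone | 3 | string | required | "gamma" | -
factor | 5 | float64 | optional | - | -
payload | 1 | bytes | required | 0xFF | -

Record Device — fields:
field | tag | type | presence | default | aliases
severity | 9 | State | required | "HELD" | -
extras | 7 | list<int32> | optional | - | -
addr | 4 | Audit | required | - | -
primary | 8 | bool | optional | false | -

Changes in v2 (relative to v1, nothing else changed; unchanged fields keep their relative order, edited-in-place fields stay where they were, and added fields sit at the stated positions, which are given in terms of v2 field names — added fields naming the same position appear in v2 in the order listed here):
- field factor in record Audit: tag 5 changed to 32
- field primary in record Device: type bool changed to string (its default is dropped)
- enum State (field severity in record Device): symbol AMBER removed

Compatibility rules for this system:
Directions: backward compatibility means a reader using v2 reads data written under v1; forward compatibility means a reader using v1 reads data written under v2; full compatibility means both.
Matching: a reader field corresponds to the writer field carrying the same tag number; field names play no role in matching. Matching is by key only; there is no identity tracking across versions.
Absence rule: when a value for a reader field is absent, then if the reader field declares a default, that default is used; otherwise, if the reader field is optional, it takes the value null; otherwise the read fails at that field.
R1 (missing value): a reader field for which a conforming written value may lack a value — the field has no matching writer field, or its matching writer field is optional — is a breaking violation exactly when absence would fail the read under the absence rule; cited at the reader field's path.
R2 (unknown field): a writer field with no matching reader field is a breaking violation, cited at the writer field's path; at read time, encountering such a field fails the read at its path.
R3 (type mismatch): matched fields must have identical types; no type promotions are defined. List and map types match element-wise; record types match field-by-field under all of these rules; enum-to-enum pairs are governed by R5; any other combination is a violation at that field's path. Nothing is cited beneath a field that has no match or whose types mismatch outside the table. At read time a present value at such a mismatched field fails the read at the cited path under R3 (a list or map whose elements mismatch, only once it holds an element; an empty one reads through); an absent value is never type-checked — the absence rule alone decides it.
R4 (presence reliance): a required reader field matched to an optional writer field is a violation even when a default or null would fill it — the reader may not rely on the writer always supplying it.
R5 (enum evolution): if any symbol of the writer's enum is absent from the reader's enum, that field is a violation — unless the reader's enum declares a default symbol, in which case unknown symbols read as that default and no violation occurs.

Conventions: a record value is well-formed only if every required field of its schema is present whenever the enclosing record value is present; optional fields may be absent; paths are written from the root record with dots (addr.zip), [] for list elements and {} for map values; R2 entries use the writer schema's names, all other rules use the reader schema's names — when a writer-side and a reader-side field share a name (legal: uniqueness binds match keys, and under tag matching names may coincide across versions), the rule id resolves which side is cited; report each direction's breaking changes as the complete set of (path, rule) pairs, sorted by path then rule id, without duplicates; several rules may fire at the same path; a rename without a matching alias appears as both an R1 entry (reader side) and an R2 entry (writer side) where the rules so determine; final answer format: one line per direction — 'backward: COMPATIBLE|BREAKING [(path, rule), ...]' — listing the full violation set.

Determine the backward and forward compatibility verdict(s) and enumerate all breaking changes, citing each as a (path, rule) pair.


backward: BREAKING [(addr.factor, R2), (primary, R3), (severity, R5)]; forward: BREAKING [(addr.factor, R2), (primary, R3)]

arrows below run writer -> reader for Device
backward analysis of Device with v2 as reader and v1 as writer:
  State -> State, writer required: severity aligns to severity
  list<int32> -> list<int32>, writer optional: extras aligns to extras
  Audit -> Audit, writer required: addr aligns to addr
  bool -> string, writer optional: primary aligns to primary
  string -> string, writer required: addr.phone aligns to addr.phone
  no writer field matches reader addr.factor
  bytes -> bytes, writer required: addr.payload aligns to addr.payload
  writer addr.factor: unknown to reader
  violation R2 at addr.factor
  violation R3 at primary
  violation R5 at severity
  => backward: BREAKING (3)
forward analysis of Device with v1 as reader and v2 as writer:
  State -> State, writer required: severity aligns to severity
  list<int32> -> list<int32>, writer optional: extras aligns to extras
  Audit -> Audit, writer required: addr aligns to addr
  string -> bool, writer optional: primary aligns to primary
  string -> string, writer required: addr.phone aligns to addr.phone
  no writer field matches reader addr.factor
  bytes -> bytes, writer required: addr.payload aligns to addr.payload
  writer addr.factor: unknown to reader
  violation R2 at addr.factor
  violation R3 at primary
  => forward: BREAKING (2)


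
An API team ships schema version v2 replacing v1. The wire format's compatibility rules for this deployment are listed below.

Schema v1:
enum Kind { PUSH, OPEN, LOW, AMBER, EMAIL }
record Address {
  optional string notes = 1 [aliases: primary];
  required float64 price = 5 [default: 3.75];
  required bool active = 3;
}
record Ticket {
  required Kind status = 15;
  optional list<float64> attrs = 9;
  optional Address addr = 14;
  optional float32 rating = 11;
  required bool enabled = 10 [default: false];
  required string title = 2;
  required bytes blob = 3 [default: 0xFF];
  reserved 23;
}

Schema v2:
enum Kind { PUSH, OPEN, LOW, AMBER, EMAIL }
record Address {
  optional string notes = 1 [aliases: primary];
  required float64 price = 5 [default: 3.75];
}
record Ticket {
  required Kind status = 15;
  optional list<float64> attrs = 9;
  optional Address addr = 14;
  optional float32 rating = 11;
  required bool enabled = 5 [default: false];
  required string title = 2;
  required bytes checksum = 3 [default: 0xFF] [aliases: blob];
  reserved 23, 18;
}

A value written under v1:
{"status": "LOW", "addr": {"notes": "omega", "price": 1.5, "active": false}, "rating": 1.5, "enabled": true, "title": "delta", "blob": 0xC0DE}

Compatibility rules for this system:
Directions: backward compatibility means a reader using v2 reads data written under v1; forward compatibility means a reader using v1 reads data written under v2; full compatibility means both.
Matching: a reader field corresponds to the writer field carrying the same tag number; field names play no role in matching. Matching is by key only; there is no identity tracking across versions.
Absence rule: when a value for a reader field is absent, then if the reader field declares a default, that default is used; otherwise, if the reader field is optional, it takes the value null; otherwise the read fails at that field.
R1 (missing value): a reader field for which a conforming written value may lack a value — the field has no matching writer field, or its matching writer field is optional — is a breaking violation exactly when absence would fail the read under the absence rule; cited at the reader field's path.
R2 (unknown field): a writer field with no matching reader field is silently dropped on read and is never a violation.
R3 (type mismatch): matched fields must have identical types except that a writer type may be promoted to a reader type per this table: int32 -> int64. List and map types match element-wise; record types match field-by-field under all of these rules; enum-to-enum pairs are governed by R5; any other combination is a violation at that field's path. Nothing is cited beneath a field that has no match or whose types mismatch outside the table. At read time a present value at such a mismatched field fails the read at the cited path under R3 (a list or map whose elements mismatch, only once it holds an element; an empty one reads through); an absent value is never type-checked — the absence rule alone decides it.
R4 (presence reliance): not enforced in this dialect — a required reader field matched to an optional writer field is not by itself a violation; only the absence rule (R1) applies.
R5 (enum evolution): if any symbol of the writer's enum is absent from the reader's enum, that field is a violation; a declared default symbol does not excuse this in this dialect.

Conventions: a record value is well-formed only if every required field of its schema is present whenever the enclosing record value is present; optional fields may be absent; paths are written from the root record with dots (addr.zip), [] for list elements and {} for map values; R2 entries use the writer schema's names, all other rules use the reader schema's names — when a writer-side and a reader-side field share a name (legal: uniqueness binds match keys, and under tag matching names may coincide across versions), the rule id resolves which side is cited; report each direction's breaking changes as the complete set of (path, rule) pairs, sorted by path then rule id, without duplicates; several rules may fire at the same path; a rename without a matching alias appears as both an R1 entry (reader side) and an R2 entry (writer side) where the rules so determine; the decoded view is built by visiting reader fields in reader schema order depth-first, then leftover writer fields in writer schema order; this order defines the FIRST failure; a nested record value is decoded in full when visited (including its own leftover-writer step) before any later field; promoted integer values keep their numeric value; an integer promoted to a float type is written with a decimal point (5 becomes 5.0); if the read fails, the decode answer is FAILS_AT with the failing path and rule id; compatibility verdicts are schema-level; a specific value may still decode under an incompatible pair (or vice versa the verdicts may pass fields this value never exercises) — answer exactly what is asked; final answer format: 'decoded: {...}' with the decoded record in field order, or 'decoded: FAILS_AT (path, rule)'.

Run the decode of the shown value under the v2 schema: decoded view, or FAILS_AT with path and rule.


decoded: {"status": "LOW", "attrs": null, "addr": {"notes": "omega", "price": 1.5}, "rating": 1.5, "enabled": false, "title": "delta", "checksum": 0xC0DE}

arrows below run writer -> reader for Ticket
migrating the Ticket value to v2:
  status := "LOW"
  attrs := null (not supplied -> null)
  addr.notes := "omega"
  addr.price := 1.5
  writer addr.active: unmatched, discarded
  rating := 1.5
  enabled := false (no value, default fills)
  title := "delta"
  checksum := 0xC0DE (from writer blob)
  writer enabled: unmatched, discarded
  => decoded: {"status": "LOW", "attrs": null, "addr": {"notes": "omega", "price": 1.5}, "rating": 1.5, "enabled": false, "title": "delta", "checksum": 0xC0DE}


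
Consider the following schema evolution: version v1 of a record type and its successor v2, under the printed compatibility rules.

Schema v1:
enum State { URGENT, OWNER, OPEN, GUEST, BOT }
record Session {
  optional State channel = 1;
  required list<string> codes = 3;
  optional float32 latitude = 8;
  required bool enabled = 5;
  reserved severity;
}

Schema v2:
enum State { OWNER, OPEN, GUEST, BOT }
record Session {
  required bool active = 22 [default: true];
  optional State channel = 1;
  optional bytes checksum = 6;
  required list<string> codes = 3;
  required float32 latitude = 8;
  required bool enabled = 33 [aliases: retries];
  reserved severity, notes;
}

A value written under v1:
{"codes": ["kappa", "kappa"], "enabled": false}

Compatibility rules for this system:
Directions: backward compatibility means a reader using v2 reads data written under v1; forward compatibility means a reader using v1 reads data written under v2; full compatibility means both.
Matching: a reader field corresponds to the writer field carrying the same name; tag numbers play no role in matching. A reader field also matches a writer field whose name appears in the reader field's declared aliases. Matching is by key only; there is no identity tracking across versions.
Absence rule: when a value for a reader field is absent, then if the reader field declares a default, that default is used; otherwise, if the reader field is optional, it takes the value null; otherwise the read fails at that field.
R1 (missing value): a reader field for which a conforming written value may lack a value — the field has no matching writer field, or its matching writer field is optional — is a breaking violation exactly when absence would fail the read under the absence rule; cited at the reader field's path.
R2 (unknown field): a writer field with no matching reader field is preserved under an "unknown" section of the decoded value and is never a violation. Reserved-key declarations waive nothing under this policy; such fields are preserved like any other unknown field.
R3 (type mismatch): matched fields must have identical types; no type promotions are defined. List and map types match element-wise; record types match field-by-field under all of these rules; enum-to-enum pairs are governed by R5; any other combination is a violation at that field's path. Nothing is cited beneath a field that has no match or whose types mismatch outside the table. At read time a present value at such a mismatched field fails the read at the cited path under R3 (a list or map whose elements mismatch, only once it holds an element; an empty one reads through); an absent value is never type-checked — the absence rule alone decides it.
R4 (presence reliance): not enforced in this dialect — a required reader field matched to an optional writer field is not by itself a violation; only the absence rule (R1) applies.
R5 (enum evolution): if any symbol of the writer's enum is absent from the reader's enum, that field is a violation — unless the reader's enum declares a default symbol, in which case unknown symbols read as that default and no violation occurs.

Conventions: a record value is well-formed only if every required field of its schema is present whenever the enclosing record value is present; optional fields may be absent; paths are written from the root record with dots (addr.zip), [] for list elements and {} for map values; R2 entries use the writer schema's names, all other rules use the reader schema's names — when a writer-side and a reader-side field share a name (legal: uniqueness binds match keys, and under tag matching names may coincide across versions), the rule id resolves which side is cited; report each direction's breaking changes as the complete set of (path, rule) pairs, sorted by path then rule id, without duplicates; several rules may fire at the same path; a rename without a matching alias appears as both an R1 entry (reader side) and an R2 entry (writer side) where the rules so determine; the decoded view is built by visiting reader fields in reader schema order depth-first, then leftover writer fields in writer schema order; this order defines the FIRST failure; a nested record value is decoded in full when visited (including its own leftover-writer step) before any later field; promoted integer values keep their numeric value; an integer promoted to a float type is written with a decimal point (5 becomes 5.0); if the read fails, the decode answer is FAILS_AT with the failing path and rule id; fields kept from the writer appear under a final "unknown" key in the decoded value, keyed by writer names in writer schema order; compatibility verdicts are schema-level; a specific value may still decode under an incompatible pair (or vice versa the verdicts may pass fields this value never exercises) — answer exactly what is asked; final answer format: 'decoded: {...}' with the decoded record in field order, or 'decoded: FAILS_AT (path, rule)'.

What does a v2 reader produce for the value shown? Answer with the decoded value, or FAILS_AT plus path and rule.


decoded: FAILS_AT (latitude, R1)

in Session below, arrows point writer -> reader
decode walk for Session under reader schema v2:
  active := true (missing; default applied)
  channel := null (missing; optional => null)
  checksum := null (missing; optional => null)
  codes := ["kappa", "kappa"]
  read fails at latitude under R1 (no fill)
  => FAILS_AT (latitude, R1)
the other Session changes do not affect what is asked:
  enum State (field channel in record Session): symbol URGENT removed -> matters for Session compatibility verdicts, not for this value's decode
  added field active to record Session: required bool, tag 22, default true (in v2 it sits immediately before channel) -> inert under this dialect — no rule fires on Session and the result does not move
  added field checksum to record Session: optional bytes, tag 6 (in v2 it sits immediately before codes) -> inert under this dialect — no rule fires on Session and the result does not move
  field enabled in record Session: tag 5 changed to 33 -> inert under this dialect — no rule fires on Session and the result does not move


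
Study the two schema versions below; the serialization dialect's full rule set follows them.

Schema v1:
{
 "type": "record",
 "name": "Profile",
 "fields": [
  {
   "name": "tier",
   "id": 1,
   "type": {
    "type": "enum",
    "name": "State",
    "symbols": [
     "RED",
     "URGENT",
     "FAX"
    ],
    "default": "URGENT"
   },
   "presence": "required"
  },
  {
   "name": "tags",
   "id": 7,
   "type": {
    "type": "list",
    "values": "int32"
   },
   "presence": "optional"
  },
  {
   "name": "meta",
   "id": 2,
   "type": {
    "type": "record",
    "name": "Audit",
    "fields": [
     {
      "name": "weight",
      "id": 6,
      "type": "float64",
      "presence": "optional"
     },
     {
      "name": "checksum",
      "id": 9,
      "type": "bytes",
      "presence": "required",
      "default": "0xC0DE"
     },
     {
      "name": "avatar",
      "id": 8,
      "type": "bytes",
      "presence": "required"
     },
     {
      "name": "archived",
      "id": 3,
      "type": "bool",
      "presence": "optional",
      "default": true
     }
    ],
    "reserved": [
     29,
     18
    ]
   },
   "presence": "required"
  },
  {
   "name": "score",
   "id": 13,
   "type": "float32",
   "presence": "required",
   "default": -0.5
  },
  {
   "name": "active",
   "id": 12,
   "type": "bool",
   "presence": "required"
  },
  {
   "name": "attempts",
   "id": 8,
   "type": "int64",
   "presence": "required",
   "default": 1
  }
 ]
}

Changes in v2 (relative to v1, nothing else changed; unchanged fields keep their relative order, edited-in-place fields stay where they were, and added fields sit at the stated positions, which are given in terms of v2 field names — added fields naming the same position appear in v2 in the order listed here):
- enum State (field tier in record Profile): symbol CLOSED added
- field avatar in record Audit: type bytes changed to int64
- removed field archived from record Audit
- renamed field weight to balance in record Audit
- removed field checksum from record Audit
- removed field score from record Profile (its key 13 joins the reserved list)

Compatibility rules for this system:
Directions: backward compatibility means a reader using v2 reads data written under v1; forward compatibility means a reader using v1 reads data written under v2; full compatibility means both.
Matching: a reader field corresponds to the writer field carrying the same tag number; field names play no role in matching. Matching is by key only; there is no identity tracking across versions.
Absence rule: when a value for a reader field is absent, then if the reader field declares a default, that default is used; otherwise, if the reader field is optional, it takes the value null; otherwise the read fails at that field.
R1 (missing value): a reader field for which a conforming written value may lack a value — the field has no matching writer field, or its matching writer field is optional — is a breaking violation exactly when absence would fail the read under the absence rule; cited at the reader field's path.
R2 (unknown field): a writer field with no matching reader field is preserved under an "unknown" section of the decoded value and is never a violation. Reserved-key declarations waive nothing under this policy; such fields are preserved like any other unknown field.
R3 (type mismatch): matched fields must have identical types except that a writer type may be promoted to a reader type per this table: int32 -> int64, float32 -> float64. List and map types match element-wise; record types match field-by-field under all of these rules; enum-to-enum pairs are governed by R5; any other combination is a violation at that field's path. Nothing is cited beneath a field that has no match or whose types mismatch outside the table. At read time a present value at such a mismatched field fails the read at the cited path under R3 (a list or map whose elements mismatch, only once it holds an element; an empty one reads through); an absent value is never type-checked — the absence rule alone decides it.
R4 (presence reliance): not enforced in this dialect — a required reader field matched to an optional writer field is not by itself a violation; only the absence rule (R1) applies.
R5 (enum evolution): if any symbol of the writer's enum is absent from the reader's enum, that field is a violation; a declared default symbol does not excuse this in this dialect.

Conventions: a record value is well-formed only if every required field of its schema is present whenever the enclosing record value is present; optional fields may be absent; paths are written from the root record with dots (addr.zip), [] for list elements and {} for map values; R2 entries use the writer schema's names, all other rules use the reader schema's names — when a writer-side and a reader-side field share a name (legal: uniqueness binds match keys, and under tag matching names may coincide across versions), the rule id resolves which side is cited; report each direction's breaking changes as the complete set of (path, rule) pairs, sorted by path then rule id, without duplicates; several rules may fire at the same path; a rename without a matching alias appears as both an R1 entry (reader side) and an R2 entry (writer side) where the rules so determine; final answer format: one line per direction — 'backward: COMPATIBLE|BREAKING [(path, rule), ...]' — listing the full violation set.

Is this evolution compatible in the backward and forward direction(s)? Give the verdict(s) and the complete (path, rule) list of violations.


each type pair in Profile: writer, then reader
backward on Profile — v2 reading data written by v1:
  State -> State, writer required: tier aligns to tier
  list<int32> -> list<int32>, writer optional: tags aligns to tags
  Audit -> Audit, writer required: meta aligns to meta
  bool -> bool, writer required: active aligns to active
  int64 -> int64, writer required: attempts aligns to attempts
  score (writer side), unknown to reader
  float64 -> float64, writer optional: meta.balance aligns to meta.weight
  bytes -> int64, writer required: meta.avatar aligns to meta.avatar
  meta.checksum (writer side), unknown to reader
  meta.archived (writer side), unknown to reader
  rule R3 violated at meta.avatar
  backward on Profile therefore BREAKING (1)
forward on Profile — v1 reading data written by v2:
  State -> State, writer required: tier aligns to tier
  list<int32> -> list<int32>, writer optional: tags aligns to tags
  Audit -> Audit, writer required: meta aligns to meta
  score has no writer counterpart
  bool -> bool, writer required: active aligns to active
  int64 -> int64, writer required: attempts aligns to attempts
  float64 -> float64, writer optional: meta.weight aligns to meta.balance
  meta.checksum has no writer counterpart
  int64 -> bytes, writer required: meta.avatar aligns to meta.avatar
  meta.archived has no writer counterpart
  rule R3 violated at meta.avatar
  rule R5 violated at tier
  forward on Profile therefore BREAKING (2)

backward: BREAKING [(meta.avatar, R3)]; forward: BREAKING [(meta.avatar, R3), (tier, R5)]


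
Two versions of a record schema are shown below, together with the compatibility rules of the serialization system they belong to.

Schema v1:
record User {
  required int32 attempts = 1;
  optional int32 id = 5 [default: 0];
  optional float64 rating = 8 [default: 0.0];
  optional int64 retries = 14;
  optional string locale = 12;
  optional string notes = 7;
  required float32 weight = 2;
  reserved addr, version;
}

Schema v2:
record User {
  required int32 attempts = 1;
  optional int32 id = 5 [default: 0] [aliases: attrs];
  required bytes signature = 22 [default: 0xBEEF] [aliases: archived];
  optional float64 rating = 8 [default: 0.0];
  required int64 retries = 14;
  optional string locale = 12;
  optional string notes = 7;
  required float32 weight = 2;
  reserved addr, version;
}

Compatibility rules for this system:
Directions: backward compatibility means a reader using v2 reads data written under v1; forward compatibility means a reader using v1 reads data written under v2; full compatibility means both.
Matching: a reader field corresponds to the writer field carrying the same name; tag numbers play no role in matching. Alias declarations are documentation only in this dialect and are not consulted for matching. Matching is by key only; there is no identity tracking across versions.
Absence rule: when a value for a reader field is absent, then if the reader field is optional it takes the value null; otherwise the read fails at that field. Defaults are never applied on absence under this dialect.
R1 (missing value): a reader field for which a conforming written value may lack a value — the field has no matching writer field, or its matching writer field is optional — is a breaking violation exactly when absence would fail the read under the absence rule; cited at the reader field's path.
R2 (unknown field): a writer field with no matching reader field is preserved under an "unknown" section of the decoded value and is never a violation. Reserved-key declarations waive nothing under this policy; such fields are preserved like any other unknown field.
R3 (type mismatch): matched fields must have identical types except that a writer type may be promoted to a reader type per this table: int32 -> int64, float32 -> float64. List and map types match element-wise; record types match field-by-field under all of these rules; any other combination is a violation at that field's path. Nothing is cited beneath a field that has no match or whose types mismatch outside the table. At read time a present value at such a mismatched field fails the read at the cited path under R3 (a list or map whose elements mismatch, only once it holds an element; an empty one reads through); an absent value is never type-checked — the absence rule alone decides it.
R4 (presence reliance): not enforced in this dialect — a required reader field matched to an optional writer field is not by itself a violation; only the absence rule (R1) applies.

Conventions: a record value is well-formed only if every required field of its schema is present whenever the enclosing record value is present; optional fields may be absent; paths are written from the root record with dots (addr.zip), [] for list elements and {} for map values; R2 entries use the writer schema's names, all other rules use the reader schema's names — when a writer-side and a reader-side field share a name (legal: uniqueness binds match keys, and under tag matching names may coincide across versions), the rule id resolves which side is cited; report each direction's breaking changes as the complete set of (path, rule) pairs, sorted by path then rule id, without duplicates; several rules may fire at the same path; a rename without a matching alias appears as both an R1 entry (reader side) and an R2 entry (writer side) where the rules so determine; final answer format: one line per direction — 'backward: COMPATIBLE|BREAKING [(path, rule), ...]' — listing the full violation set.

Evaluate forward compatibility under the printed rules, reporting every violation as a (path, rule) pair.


arrows below run writer -> reader for User
checking forward for User: reader v1 against writer v2:
  attempts: int32 -> int32, writer required; from attempts
  id: int32 -> int32, writer optional; from id
  rating: float64 -> float64, writer optional; from rating
  retries: int64 -> int64, writer required; from retries
  locale: string -> string, writer optional; from locale
  notes: string -> string, writer optional; from notes
  weight: float32 -> float32, writer required; from weight
  signature (writer side), unknown to reader
  => no violations; forward on User: COMPATIBLE
checking off the User differences that do not matter here:
  added field signature to record User: required bytes, tag 22, default 0xBEEF (in v2 it sits immediately before rating) -> affects backward compatibility only, which is not asked
  field retries in record User: optional changed to required -> affects backward compatibility only, which is not asked

forward: COMPATIBLE []
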